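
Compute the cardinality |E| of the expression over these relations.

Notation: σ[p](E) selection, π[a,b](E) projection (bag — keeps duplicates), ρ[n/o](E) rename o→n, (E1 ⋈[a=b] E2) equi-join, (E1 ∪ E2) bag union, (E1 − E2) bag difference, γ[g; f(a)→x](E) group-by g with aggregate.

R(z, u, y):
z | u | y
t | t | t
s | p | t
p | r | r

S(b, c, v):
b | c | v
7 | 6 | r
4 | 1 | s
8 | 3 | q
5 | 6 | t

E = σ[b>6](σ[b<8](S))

Per-node cardinality:
  S → 4
  σ[b<8](S) → 3
  σ[b>6](σ[b<8](S)) → 1

|E| = 1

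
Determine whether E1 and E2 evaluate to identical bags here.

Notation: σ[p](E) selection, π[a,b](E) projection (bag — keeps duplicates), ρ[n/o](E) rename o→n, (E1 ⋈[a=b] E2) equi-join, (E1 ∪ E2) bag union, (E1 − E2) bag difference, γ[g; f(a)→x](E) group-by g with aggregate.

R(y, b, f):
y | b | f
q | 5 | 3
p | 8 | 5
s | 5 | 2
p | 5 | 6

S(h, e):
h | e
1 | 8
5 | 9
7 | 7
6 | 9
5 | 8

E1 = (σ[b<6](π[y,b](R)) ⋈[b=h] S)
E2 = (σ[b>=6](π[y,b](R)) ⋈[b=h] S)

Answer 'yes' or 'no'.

E1 stepwise |·|:
  R → 4
  π[y,b](R) → 4
  σ[b<6](π[y,b](R)) → 3
  S → 5
  (σ[b<6](π[y,b](R)) ⋈[b=h] S) → 6
E2 stepwise |·|:
  R → 4
  π[y,b](R) → 4
  σ[b>=6](π[y,b](R)) → 1
  S → 5
  (σ[b>=6](π[y,b](R)) ⋈[b=h] S) → 0

E1 result:
y | b | h | e
p | 5 | 5 | 8
p | 5 | 5 | 9
q | 5 | 5 | 8
q | 5 | 5 | 9
s | 5 | 5 | 8
s | 5 | 5 | 9
E2 result:
y | b | h | e
(0 rows)
Witness: ('s', 5, 5, 9) appears 1× in E1 but 0× in E2.

no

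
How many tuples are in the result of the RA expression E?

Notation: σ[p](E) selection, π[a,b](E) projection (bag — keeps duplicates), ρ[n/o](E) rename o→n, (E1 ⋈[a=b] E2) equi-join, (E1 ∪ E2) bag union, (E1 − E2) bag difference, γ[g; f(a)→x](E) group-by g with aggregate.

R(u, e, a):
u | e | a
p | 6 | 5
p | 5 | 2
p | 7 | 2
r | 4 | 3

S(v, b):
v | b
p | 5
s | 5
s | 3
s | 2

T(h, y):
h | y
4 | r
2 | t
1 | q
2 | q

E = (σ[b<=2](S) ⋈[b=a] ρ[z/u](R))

Row counts bottom-up:
  S → 4
  σ[b<=2](S) → 1
  R → 4
  ρ[z/u](R) → 4
  (σ[b<=2](S) ⋈[b=a] ρ[z/u](R)) → 2

|E| = 2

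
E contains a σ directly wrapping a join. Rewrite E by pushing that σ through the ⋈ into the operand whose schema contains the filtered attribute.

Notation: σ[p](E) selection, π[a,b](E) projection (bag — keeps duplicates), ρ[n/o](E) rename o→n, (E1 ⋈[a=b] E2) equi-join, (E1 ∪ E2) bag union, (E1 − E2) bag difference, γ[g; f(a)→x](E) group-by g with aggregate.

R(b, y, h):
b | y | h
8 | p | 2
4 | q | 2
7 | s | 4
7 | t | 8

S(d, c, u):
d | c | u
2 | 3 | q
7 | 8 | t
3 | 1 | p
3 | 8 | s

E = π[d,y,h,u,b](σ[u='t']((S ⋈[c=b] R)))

σ filters on u, owned by the left side.
E' = π[d,y,h,u,b]((σ[u='t'](S) ⋈[c=b] R))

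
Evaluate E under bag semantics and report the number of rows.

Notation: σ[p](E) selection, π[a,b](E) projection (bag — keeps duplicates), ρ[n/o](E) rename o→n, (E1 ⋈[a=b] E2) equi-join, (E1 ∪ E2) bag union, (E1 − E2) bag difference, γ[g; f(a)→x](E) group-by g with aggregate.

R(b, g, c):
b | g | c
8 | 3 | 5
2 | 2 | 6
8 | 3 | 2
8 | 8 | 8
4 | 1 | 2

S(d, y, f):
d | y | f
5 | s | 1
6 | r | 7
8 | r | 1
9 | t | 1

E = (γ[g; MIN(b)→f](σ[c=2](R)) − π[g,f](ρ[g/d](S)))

Stepwise |·|:
  R → 5
  σ[c=2](R) → 2
  γ[g; MIN(b)→f](σ[c=2](R)) → 2
  S → 4
  ρ[g/d](S) → 4
  π[g,f](ρ[g/d](S)) → 4
  (γ[g; MIN(b)→f](σ[c=2](R)) − π[g,f](ρ[g/d](S))) → 2

|E| = 2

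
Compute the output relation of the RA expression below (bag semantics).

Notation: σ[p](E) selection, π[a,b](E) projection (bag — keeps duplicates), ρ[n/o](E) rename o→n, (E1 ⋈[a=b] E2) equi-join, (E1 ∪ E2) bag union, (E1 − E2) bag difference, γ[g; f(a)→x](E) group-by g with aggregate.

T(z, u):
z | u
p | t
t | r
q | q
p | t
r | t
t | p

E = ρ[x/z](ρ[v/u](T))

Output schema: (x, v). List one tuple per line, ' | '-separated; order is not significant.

Stepwise |·|:
  T → 6
  ρ[v/u](T) → 6
  ρ[x/z](ρ[v/u](T)) → 6

== RESULT ==
x | v
p | t
p | t
q | q
r | t
t | p
t | r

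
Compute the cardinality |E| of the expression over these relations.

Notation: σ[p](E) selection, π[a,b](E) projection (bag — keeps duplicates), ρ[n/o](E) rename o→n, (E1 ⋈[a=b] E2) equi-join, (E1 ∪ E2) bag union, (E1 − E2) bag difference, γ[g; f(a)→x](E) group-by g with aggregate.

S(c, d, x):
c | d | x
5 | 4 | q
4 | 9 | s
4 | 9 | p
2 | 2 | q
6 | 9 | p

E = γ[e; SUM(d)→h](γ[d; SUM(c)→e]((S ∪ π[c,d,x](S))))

Row counts bottom-up:
  S → 5
  S → 5
  π[c,d,x](S) → 5
  (S ∪ π[c,d,x](S)) → 10
  γ[d; SUM(c)→e]((S ∪ π[c,d,x](S))) → 3
  γ[e; SUM(d)→h](γ[d; SUM(c)→e]((S ∪ π[c,d,x](S)))) → 3

|E| = 3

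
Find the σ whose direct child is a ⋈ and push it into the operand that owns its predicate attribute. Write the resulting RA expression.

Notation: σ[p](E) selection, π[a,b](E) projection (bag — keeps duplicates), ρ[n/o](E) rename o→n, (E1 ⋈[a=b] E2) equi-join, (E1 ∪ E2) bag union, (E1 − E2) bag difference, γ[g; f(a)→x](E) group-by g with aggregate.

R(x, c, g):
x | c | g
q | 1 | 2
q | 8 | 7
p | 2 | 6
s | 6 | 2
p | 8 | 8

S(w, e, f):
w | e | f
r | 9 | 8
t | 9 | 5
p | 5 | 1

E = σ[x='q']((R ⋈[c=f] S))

σ filters on x, owned by the left side.
E' = (σ[x='q'](R) ⋈[c=f] S)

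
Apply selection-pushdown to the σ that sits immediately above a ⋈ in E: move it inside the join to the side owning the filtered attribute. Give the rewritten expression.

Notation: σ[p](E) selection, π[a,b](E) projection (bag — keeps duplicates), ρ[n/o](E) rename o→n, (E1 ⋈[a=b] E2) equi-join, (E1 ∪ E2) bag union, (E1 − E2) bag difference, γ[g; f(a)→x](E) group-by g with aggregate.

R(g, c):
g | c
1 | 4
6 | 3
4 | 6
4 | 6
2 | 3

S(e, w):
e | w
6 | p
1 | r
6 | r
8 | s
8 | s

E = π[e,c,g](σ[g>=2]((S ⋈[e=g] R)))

σ filters on g, owned by the right side.
E' = π[e,c,g]((S ⋈[e=g] σ[g>=2](R)))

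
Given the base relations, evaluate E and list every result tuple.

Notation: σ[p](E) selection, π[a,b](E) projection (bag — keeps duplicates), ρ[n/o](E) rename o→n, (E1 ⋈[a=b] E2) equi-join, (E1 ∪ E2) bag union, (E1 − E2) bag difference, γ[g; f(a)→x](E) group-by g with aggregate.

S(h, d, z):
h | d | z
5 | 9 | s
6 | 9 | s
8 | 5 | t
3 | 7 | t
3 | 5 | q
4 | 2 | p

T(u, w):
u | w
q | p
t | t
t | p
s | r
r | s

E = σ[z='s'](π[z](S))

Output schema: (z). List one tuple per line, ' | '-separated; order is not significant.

Row counts bottom-up:
  S → 6
  π[z](S) → 6
  σ[z='s'](π[z](S)) → 2

== RESULT ==
z
s
s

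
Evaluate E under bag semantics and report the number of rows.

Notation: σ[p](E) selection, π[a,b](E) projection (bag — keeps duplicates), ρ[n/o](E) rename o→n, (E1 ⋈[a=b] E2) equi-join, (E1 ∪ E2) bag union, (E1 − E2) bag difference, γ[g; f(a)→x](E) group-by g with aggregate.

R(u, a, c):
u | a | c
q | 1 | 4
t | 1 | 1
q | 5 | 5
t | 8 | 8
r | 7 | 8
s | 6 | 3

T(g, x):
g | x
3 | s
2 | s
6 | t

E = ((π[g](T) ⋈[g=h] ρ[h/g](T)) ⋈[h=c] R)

Subexpression sizes:
  T → 3
  π[g](T) → 3
  T → 3
  ρ[h/g](T) → 3
  (π[g](T) ⋈[g=h] ρ[h/g](T)) → 3
  R → 6
  ((π[g](T) ⋈[g=h] ρ[h/g](T)) ⋈[h=c] R) → 1

|E| = 1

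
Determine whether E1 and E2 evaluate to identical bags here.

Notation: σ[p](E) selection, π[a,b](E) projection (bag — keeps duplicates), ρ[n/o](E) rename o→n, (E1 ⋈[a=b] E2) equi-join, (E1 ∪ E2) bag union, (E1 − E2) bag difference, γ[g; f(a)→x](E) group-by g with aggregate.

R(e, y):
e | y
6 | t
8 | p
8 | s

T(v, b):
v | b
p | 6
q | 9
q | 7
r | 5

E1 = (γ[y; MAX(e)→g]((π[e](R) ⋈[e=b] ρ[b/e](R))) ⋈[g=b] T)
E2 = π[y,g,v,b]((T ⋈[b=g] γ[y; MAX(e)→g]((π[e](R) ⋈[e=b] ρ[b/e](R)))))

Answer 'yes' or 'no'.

E1 stepwise |·|:
  R → 3
  π[e](R) → 3
  R → 3
  ρ[b/e](R) → 3
  (π[e](R) ⋈[e=b] ρ[b/e](R)) → 5
  γ[y; MAX(e)→g]((π[e](R) ⋈[e=b] ρ[b/e](R))) → 3
  T → 4
  (γ[y; MAX(e)→g]((π[e](R) ⋈[e=b] ρ[b/e](R))) ⋈[g=b] T) → 1
E2 stepwise |·|:
  T → 4
  R → 3
  π[e](R) → 3
  R → 3
  ρ[b/e](R) → 3
  (π[e](R) ⋈[e=b] ρ[b/e](R)) → 5
  γ[y; MAX(e)→g]((π[e](R) ⋈[e=b] ρ[b/e](R))) → 3
  (T ⋈[b=g] γ[y; MAX(e)→g]((π[e](R) ⋈[e=b] ρ[b/e](R)))) → 1
  π[y,g,v,b]((T ⋈[b=g] γ[y; MAX(e)→g]((π[e](R) ⋈[e=b] ρ[b/e](R))))) → 1

E1 and E2 produce the same multiset:
y | g | v | b
t | 6 | p | 6

yes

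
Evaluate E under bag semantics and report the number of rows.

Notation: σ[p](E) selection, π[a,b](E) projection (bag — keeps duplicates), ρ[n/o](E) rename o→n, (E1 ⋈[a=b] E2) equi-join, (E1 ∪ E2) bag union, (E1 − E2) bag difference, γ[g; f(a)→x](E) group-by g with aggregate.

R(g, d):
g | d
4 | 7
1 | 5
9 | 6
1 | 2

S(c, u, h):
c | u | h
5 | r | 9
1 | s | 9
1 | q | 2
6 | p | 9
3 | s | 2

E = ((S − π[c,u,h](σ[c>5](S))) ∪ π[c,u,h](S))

Subexpression sizes:
  S → 5
  S → 5
  σ[c>5](S) → 1
  π[c,u,h](σ[c>5](S)) → 1
  (S − π[c,u,h](σ[c>5](S))) → 4
  S → 5
  π[c,u,h](S) → 5
  ((S − π[c,u,h](σ[c>5](S))) ∪ π[c,u,h](S)) → 9

|E| = 9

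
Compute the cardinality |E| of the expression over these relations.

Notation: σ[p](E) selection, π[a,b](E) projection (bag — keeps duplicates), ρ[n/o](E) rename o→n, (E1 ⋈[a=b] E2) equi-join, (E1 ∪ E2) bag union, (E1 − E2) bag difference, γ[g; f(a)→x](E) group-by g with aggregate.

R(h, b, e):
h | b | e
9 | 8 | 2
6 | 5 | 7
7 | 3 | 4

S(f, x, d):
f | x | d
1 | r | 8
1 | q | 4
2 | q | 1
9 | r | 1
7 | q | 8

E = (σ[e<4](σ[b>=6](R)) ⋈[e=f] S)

Row counts bottom-up:
  R → 3
  σ[b>=6](R) → 1
  σ[e<4](σ[b>=6](R)) → 1
  S → 5
  (σ[e<4](σ[b>=6](R)) ⋈[e=f] S) → 1

|E| = 1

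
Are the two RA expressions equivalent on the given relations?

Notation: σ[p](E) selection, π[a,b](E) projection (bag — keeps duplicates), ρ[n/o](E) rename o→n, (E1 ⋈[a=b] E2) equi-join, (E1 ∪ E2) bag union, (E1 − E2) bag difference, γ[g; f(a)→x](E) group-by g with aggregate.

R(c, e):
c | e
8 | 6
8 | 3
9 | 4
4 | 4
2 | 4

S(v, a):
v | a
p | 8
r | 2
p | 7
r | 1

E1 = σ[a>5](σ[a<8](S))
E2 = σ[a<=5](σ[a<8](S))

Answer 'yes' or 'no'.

E1 stepwise |·|:
  S → 4
  σ[a<8](S) → 3
  σ[a>5](σ[a<8](S)) → 1
E2 stepwise |·|:
  S → 4
  σ[a<8](S) → 3
  σ[a<=5](σ[a<8](S)) → 2

E1 result:
v | a
p | 7
E2 result:
v | a
r | 1
r | 2
Witness: ('r', 1) appears 0× in E1 but 1× in E2.

no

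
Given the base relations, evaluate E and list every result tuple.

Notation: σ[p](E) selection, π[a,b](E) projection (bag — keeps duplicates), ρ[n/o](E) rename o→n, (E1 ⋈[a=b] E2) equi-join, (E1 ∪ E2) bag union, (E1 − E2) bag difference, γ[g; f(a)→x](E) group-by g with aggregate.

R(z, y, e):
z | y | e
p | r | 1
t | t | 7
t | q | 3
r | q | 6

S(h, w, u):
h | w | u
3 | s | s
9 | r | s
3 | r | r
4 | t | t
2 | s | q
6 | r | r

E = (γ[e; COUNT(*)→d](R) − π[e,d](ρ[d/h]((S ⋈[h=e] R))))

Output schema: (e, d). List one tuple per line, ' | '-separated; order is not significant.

Stepwise |·|:
  R → 4
  γ[e; COUNT(*)→d](R) → 4
  S → 6
  R → 4
  (S ⋈[h=e] R) → 3
  ρ[d/h]((S ⋈[h=e] R)) → 3
  π[e,d](ρ[d/h]((S ⋈[h=e] R))) → 3
  (γ[e; COUNT(*)→d](R) − π[e,d](ρ[d/h]((S ⋈[h=e] R)))) → 4

== RESULT ==
e | d
1 | 1
3 | 1
6 | 1
7 | 1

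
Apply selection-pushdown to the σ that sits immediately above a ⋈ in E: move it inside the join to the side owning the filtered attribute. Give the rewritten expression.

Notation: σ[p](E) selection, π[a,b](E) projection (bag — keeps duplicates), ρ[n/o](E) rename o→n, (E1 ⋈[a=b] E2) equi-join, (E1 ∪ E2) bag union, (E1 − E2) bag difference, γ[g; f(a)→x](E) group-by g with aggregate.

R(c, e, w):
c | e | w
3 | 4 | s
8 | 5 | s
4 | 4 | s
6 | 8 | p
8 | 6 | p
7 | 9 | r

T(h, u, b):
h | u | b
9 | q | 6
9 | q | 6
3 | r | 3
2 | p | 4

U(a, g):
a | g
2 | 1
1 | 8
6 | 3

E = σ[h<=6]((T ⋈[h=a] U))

σ filters on h, owned by the left side.
E' = (σ[h<=6](T) ⋈[h=a] U)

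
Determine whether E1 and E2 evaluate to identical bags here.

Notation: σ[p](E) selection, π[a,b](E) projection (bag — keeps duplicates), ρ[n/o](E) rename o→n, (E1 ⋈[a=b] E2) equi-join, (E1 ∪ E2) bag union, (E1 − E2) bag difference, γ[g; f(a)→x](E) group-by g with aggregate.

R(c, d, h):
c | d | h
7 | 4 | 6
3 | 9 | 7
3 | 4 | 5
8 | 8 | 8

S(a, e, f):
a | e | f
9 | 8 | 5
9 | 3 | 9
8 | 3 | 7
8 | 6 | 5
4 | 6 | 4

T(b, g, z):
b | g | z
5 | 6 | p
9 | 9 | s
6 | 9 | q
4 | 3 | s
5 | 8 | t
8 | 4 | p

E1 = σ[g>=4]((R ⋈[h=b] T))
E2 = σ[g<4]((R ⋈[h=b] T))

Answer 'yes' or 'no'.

E1 subexpression sizes:
  R → 4
  T → 6
  (R ⋈[h=b] T) → 4
  σ[g>=4]((R ⋈[h=b] T)) → 4
E2 subexpression sizes:
  R → 4
  T → 6
  (R ⋈[h=b] T) → 4
  σ[g<4]((R ⋈[h=b] T)) → 0

E1 result:
c | d | h | b | g | z
3 | 4 | 5 | 5 | 6 | p
3 | 4 | 5 | 5 | 8 | t
7 | 4 | 6 | 6 | 9 | q
8 | 8 | 8 | 8 | 4 | p
E2 result:
c | d | h | b | g | z
(0 rows)
Witness: (7, 4, 6, 6, 9, 'q') appears 1× in E1 but 0× in E2.

no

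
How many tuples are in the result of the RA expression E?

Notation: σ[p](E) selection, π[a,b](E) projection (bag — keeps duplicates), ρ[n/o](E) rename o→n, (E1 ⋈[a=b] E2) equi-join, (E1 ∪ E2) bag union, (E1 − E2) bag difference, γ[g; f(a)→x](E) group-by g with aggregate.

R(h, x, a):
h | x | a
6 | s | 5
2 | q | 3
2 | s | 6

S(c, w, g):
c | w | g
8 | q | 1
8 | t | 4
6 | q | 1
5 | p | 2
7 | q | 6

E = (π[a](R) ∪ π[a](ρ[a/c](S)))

Subexpression sizes:
  R → 3
  π[a](R) → 3
  S → 5
  ρ[a/c](S) → 5
  π[a](ρ[a/c](S)) → 5
  (π[a](R) ∪ π[a](ρ[a/c](S))) → 8

|E| = 8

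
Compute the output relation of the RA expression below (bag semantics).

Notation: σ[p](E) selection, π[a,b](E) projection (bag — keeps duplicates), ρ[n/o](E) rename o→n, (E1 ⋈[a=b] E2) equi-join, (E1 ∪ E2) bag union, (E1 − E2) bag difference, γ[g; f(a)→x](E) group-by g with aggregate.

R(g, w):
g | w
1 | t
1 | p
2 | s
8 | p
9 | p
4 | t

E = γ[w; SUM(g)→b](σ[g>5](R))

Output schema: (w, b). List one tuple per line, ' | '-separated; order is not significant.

Row counts bottom-up:
  R → 6
  σ[g>5](R) → 2
  γ[w; SUM(g)→b](σ[g>5](R)) → 1

== RESULT ==
w | b
p | 17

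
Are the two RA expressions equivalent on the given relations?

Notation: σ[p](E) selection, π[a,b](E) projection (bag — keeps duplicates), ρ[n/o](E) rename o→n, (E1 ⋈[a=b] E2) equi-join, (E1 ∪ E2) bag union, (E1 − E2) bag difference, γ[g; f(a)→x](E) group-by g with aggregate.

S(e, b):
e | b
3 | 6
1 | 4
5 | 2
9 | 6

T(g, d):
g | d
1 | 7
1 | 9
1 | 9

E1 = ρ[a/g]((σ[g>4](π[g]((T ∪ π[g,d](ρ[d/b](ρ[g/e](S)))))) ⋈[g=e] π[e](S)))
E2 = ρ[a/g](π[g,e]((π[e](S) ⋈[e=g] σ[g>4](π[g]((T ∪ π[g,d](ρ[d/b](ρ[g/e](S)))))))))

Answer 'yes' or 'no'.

E1 subexpression sizes:
  T → 3
  S → 4
  ρ[g/e](S) → 4
  ρ[d/b](ρ[g/e](S)) → 4
  π[g,d](ρ[d/b](ρ[g/e](S))) → 4
  (T ∪ π[g,d](ρ[d/b](ρ[g/e](S)))) → 7
  π[g]((T ∪ π[g,d](ρ[d/b](ρ[g/e](S))))) → 7
  σ[g>4](π[g]((T ∪ π[g,d](ρ[d/b](ρ[g/e](S)))))) → 2
  S → 4
  π[e](S) → 4
  (σ[g>4](π[g]((T ∪ π[g,d](ρ[d/b](ρ[g/e](S)))))) ⋈[g=e] π[e](S)) → 2
  ρ[a/g]((σ[g>4](π[g]((T ∪ π[g,d](ρ[d/b](ρ[g/e](S)))))) ⋈[g=e] π[e](S))) → 2
E2 subexpression sizes:
  S → 4
  π[e](S) → 4
  T → 3
  S → 4
  ρ[g/e](S) → 4
  ρ[d/b](ρ[g/e](S)) → 4
  π[g,d](ρ[d/b](ρ[g/e](S))) → 4
  (T ∪ π[g,d](ρ[d/b](ρ[g/e](S)))) → 7
  π[g]((T ∪ π[g,d](ρ[d/b](ρ[g/e](S))))) → 7
  σ[g>4](π[g]((T ∪ π[g,d](ρ[d/b](ρ[g/e](S)))))) → 2
  (π[e](S) ⋈[e=g] σ[g>4](π[g]((T ∪ π[g,d](ρ[d/b](ρ[g/e](S))))))) → 2
  π[g,e]((π[e](S) ⋈[e=g] σ[g>4](π[g]((T ∪ π[g,d](ρ[d/b](ρ[g/e](S)))))))) → 2
  ρ[a/g](π[g,e]((π[e](S) ⋈[e=g] σ[g>4](π[g]((T ∪ π[g,d](ρ[d/b](ρ[g/e](S))))))))) → 2

E1 and E2 produce the same multiset:
a | e
5 | 5
9 | 9

yes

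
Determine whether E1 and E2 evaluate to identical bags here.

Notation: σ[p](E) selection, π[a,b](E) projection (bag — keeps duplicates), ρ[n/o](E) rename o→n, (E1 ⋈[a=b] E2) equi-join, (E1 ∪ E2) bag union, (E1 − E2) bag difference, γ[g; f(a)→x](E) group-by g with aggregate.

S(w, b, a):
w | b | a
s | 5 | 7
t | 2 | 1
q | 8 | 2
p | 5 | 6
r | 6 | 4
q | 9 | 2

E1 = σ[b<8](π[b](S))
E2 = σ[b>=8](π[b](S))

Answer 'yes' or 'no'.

E1 stepwise |·|:
  S → 6
  π[b](S) → 6
  σ[b<8](π[b](S)) → 4
E2 stepwise |·|:
  S → 6
  π[b](S) → 6
  σ[b>=8](π[b](S)) → 2

E1 result:
b
2
5
5
6
E2 result:
b
8
9
Witness: (6,) appears 1× in E1 but 0× in E2.

no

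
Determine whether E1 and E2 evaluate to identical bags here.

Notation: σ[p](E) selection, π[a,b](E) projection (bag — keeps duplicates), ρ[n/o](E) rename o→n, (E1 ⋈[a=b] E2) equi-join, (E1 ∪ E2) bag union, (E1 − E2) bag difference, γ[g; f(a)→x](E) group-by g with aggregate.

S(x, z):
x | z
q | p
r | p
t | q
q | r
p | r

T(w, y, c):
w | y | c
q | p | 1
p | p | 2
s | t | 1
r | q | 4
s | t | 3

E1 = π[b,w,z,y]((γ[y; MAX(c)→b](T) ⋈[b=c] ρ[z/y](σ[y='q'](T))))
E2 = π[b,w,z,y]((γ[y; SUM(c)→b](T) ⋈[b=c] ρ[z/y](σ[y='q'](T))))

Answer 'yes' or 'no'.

E1 per-node cardinality:
  T → 5
  γ[y; MAX(c)→b](T) → 3
  T → 5
  σ[y='q'](T) → 1
  ρ[z/y](σ[y='q'](T)) → 1
  (γ[y; MAX(c)→b](T) ⋈[b=c] ρ[z/y](σ[y='q'](T))) → 1
  π[b,w,z,y]((γ[y; MAX(c)→b](T) ⋈[b=c] ρ[z/y](σ[y='q'](T)))) → 1
E2 per-node cardinality:
  T → 5
  γ[y; SUM(c)→b](T) → 3
  T → 5
  σ[y='q'](T) → 1
  ρ[z/y](σ[y='q'](T)) → 1
  (γ[y; SUM(c)→b](T) ⋈[b=c] ρ[z/y](σ[y='q'](T))) → 2
  π[b,w,z,y]((γ[y; SUM(c)→b](T) ⋈[b=c] ρ[z/y](σ[y='q'](T)))) → 2

E1 result:
b | w | z | y
4 | r | q | q
E2 result:
b | w | z | y
4 | r | q | q
4 | r | q | t
Witness: (4, 'r', 'q', 't') appears 0× in E1 but 1× in E2.

no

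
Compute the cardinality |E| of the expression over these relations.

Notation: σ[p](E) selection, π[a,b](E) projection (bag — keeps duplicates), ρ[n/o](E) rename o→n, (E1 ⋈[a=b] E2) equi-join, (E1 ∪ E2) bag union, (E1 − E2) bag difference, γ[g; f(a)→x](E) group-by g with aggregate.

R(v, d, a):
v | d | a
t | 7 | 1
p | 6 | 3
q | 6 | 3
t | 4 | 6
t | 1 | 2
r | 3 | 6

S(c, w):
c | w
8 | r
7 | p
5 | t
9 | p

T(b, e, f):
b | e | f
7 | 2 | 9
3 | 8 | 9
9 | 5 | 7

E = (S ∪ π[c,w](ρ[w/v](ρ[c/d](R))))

Stepwise |·|:
  S → 4
  R → 6
  ρ[c/d](R) → 6
  ρ[w/v](ρ[c/d](R)) → 6
  π[c,w](ρ[w/v](ρ[c/d](R))) → 6
  (S ∪ π[c,w](ρ[w/v](ρ[c/d](R)))) → 10

|E| = 10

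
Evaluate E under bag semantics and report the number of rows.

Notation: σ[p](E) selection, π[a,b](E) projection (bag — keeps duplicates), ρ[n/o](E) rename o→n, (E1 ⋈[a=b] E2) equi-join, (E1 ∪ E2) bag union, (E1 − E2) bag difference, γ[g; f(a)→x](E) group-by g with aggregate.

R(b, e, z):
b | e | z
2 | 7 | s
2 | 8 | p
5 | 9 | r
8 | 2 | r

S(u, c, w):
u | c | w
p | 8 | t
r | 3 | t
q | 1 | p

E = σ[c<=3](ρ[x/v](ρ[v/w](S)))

Stepwise |·|:
  S → 3
  ρ[v/w](S) → 3
  ρ[x/v](ρ[v/w](S)) → 3
  σ[c<=3](ρ[x/v](ρ[v/w](S))) → 2

|E| = 2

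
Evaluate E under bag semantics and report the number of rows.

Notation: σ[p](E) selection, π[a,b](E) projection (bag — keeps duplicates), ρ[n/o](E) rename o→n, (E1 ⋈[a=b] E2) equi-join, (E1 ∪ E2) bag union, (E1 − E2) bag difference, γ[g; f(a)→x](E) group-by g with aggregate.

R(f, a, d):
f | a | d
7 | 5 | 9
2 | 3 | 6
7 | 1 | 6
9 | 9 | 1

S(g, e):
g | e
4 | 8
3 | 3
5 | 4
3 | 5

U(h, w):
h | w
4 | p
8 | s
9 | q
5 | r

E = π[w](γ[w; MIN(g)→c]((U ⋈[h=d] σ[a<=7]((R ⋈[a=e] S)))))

Per-node cardinality:
  U → 4
  R → 4
  S → 4
  (R ⋈[a=e] S) → 2
  σ[a<=7]((R ⋈[a=e] S)) → 2
  (U ⋈[h=d] σ[a<=7]((R ⋈[a=e] S))) → 1
  γ[w; MIN(g)→c]((U ⋈[h=d] σ[a<=7]((R ⋈[a=e] S)))) → 1
  π[w](γ[w; MIN(g)→c]((U ⋈[h=d] σ[a<=7]((R ⋈[a=e] S))))) → 1

|E| = 1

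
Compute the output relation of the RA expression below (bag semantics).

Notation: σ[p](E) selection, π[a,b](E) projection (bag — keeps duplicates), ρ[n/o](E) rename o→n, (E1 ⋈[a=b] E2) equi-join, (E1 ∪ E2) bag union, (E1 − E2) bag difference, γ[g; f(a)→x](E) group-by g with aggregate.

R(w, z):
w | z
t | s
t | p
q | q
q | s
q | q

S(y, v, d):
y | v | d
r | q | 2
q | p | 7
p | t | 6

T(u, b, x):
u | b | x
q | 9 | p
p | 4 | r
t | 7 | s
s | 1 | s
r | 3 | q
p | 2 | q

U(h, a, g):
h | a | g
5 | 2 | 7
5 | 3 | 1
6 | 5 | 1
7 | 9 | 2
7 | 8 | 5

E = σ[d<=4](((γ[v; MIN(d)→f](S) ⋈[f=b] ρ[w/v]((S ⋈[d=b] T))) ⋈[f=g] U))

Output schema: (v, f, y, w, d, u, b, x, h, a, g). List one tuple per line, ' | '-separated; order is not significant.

Row counts bottom-up:
  S → 3
  γ[v; MIN(d)→f](S) → 3
  S → 3
  T → 6
  (S ⋈[d=b] T) → 2
  ρ[w/v]((S ⋈[d=b] T)) → 2
  (γ[v; MIN(d)→f](S) ⋈[f=b] ρ[w/v]((S ⋈[d=b] T))) → 2
  U → 5
  ((γ[v; MIN(d)→f](S) ⋈[f=b] ρ[w/v]((S ⋈[d=b] T))) ⋈[f=g] U) → 2
  σ[d<=4](((γ[v; MIN(d)→f](S) ⋈[f=b] ρ[w/v]((S ⋈[d=b] T))) ⋈[f=g] U)) → 1

== RESULT ==
v | f | y | w | d | u | b | x | h | a | g
q | 2 | r | q | 2 | p | 2 | q | 7 | 9 | 2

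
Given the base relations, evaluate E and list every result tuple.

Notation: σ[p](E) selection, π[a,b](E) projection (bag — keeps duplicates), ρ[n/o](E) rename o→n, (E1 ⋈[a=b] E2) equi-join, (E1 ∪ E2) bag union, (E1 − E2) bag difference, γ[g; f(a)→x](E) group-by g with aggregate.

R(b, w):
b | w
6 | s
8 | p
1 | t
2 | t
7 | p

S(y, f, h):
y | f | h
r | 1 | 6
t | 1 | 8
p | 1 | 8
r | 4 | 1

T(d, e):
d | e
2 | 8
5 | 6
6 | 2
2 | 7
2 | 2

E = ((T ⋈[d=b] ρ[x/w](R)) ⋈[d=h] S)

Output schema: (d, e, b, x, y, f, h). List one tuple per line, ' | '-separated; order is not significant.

Stepwise |·|:
  T → 5
  R → 5
  ρ[x/w](R) → 5
  (T ⋈[d=b] ρ[x/w](R)) → 4
  S → 4
  ((T ⋈[d=b] ρ[x/w](R)) ⋈[d=h] S) → 1

== RESULT ==
d | e | b | x | y | f | h
6 | 2 | 6 | s | r | 1 | 6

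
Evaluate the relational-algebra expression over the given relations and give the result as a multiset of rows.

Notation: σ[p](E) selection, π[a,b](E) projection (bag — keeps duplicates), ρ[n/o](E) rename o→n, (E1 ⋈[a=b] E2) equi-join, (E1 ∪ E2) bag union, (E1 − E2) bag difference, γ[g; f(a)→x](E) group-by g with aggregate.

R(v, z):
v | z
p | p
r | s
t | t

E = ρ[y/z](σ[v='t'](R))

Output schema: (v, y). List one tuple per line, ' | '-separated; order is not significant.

Stepwise |·|:
  R → 3
  σ[v='t'](R) → 1
  ρ[y/z](σ[v='t'](R)) → 1

== RESULT ==
v | y
t | t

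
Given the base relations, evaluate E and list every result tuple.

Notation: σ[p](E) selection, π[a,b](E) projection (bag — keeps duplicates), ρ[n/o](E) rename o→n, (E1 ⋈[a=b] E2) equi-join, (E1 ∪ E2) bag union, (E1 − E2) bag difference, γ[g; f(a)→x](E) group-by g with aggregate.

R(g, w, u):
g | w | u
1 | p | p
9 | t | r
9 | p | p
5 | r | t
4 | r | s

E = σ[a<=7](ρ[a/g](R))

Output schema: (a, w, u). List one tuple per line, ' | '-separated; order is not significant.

Per-node cardinality:
  R → 5
  ρ[a/g](R) → 5
  σ[a<=7](ρ[a/g](R)) → 3

== RESULT ==
a | w | u
1 | p | p
4 | r | s
5 | r | t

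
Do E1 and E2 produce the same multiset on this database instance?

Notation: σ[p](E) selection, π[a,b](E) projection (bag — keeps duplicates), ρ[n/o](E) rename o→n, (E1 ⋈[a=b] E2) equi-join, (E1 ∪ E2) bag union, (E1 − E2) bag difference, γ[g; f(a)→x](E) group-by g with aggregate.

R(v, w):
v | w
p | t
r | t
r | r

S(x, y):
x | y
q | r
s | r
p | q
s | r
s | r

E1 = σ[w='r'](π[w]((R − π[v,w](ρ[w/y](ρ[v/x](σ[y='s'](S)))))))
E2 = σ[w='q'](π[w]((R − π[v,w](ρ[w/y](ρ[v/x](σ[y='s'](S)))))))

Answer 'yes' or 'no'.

E1 row counts bottom-up:
  R → 3
  S → 5
  σ[y='s'](S) → 0
  ρ[v/x](σ[y='s'](S)) → 0
  ρ[w/y](ρ[v/x](σ[y='s'](S))) → 0
  π[v,w](ρ[w/y](ρ[v/x](σ[y='s'](S)))) → 0
  (R − π[v,w](ρ[w/y](ρ[v/x](σ[y='s'](S))))) → 3
  π[w]((R − π[v,w](ρ[w/y](ρ[v/x](σ[y='s'](S)))))) → 3
  σ[w='r'](π[w]((R − π[v,w](ρ[w/y](ρ[v/x](σ[y='s'](S))))))) → 1
E2 row counts bottom-up:
  R → 3
  S → 5
  σ[y='s'](S) → 0
  ρ[v/x](σ[y='s'](S)) → 0
  ρ[w/y](ρ[v/x](σ[y='s'](S))) → 0
  π[v,w](ρ[w/y](ρ[v/x](σ[y='s'](S)))) → 0
  (R − π[v,w](ρ[w/y](ρ[v/x](σ[y='s'](S))))) → 3
  π[w]((R − π[v,w](ρ[w/y](ρ[v/x](σ[y='s'](S)))))) → 3
  σ[w='q'](π[w]((R − π[v,w](ρ[w/y](ρ[v/x](σ[y='s'](S))))))) → 0

E1 result:
w
r
E2 result:
w
(0 rows)
Witness: ('r',) appears 1× in E1 but 0× in E2.

no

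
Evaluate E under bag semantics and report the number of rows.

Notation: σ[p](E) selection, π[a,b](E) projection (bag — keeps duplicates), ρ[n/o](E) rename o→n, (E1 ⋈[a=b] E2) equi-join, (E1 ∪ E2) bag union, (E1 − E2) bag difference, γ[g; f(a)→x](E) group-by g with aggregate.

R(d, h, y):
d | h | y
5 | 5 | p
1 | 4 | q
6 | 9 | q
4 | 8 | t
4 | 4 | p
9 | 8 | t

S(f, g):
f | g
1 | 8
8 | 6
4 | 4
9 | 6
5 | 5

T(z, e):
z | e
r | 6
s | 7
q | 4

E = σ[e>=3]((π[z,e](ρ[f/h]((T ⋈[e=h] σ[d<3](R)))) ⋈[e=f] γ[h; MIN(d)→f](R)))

Subexpression sizes:
  T → 3
  R → 6
  σ[d<3](R) → 1
  (T ⋈[e=h] σ[d<3](R)) → 1
  ρ[f/h]((T ⋈[e=h] σ[d<3](R))) → 1
  π[z,e](ρ[f/h]((T ⋈[e=h] σ[d<3](R)))) → 1
  R → 6
  γ[h; MIN(d)→f](R) → 4
  (π[z,e](ρ[f/h]((T ⋈[e=h] σ[d<3](R)))) ⋈[e=f] γ[h; MIN(d)→f](R)) → 1
  σ[e>=3]((π[z,e](ρ[f/h]((T ⋈[e=h] σ[d<3](R)))) ⋈[e=f] γ[h; MIN(d)→f](R))) → 1

|E| = 1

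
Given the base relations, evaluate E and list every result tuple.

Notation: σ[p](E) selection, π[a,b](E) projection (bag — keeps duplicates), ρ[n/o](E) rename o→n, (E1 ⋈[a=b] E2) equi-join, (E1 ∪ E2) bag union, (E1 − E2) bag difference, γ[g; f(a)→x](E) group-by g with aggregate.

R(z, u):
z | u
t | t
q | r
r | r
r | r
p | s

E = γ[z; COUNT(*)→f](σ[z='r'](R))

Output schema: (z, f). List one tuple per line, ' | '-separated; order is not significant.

Row counts bottom-up:
  R → 5
  σ[z='r'](R) → 2
  γ[z; COUNT(*)→f](σ[z='r'](R)) → 1

== RESULT ==
z | f
r | 2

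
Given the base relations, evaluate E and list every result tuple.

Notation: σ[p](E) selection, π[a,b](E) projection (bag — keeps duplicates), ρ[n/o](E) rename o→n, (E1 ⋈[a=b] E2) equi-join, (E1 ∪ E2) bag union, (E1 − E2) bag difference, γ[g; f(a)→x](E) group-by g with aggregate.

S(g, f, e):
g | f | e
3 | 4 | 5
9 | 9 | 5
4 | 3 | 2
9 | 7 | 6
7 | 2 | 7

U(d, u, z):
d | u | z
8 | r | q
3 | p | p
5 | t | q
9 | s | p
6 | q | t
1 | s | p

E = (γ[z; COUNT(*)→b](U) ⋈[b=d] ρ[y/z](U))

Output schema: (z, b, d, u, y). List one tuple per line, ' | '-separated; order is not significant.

Stepwise |·|:
  U → 6
  γ[z; COUNT(*)→b](U) → 3
  U → 6
  ρ[y/z](U) → 6
  (γ[z; COUNT(*)→b](U) ⋈[b=d] ρ[y/z](U)) → 2

== RESULT ==
z | b | d | u | y
p | 3 | 3 | p | p
t | 1 | 1 | s | p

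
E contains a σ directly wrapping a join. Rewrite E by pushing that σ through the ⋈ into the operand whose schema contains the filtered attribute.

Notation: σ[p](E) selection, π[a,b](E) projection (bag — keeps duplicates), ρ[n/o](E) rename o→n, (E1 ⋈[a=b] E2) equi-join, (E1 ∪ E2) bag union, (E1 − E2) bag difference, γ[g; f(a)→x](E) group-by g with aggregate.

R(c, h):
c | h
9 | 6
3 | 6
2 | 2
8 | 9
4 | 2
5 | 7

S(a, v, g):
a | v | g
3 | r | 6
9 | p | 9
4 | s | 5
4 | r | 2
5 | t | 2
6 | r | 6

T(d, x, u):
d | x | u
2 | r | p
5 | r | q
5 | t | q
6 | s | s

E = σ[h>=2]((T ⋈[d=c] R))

σ filters on h, owned by the right side.
E' = (T ⋈[d=c] σ[h>=2](R))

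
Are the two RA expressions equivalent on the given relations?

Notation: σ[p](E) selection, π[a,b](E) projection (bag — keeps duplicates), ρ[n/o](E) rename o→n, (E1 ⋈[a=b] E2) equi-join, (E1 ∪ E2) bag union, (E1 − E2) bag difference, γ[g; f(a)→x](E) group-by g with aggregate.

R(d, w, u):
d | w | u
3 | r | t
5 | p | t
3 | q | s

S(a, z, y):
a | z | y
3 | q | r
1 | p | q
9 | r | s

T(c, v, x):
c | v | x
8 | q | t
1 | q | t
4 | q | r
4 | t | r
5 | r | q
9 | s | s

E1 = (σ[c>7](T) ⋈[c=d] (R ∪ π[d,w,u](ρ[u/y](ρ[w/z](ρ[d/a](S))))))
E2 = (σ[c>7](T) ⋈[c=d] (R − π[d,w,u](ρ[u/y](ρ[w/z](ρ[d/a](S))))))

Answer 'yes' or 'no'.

E1 row counts bottom-up:
  T → 6
  σ[c>7](T) → 2
  R → 3
  S → 3
  ρ[d/a](S) → 3
  ρ[w/z](ρ[d/a](S)) → 3
  ρ[u/y](ρ[w/z](ρ[d/a](S))) → 3
  π[d,w,u](ρ[u/y](ρ[w/z](ρ[d/a](S)))) → 3
  (R ∪ π[d,w,u](ρ[u/y](ρ[w/z](ρ[d/a](S))))) → 6
  (σ[c>7](T) ⋈[c=d] (R ∪ π[d,w,u](ρ[u/y](ρ[w/z](ρ[d/a](S)))))) → 1
E2 row counts bottom-up:
  T → 6
  σ[c>7](T) → 2
  R → 3
  S → 3
  ρ[d/a](S) → 3
  ρ[w/z](ρ[d/a](S)) → 3
  ρ[u/y](ρ[w/z](ρ[d/a](S))) → 3
  π[d,w,u](ρ[u/y](ρ[w/z](ρ[d/a](S)))) → 3
  (R − π[d,w,u](ρ[u/y](ρ[w/z](ρ[d/a](S))))) → 3
  (σ[c>7](T) ⋈[c=d] (R − π[d,w,u](ρ[u/y](ρ[w/z](ρ[d/a](S)))))) → 0

E1 result:
c | v | x | d | w | u
9 | s | s | 9 | r | s
E2 result:
c | v | x | d | w | u
(0 rows)
Witness: (9, 's', 's', 9, 'r', 's') appears 1× in E1 but 0× in E2.

no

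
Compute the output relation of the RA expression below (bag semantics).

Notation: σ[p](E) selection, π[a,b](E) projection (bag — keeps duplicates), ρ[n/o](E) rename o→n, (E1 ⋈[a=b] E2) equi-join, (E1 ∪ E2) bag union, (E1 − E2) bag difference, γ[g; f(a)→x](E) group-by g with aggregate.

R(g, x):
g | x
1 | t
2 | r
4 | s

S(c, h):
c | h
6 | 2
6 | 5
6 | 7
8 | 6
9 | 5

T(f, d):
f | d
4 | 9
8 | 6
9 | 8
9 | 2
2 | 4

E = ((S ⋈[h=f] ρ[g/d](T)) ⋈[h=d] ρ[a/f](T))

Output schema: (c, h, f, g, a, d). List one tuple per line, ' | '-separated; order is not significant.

Row counts bottom-up:
  S → 5
  T → 5
  ρ[g/d](T) → 5
  (S ⋈[h=f] ρ[g/d](T)) → 1
  T → 5
  ρ[a/f](T) → 5
  ((S ⋈[h=f] ρ[g/d](T)) ⋈[h=d] ρ[a/f](T)) → 1

== RESULT ==
c | h | f | g | a | d
6 | 2 | 2 | 4 | 9 | 2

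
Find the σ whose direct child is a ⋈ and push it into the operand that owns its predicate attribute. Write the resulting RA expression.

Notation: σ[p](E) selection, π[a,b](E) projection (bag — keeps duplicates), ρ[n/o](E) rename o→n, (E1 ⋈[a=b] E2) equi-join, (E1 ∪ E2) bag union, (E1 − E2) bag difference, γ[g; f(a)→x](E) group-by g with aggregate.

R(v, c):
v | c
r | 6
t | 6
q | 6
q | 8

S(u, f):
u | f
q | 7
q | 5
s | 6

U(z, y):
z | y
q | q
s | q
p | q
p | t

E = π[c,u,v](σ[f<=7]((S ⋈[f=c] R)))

σ filters on f, owned by the left side.
E' = π[c,u,v]((σ[f<=7](S) ⋈[f=c] R))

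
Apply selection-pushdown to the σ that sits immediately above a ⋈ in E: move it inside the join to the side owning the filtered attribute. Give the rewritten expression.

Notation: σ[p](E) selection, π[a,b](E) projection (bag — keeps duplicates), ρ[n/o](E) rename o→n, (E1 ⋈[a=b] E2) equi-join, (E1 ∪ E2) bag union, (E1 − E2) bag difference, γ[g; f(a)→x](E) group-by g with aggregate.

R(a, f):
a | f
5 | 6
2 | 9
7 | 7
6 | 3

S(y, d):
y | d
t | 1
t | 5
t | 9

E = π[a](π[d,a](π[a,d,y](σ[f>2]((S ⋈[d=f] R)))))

σ filters on f, owned by the right side.
E' = π[a](π[d,a](π[a,d,y]((S ⋈[d=f] σ[f>2](R)))))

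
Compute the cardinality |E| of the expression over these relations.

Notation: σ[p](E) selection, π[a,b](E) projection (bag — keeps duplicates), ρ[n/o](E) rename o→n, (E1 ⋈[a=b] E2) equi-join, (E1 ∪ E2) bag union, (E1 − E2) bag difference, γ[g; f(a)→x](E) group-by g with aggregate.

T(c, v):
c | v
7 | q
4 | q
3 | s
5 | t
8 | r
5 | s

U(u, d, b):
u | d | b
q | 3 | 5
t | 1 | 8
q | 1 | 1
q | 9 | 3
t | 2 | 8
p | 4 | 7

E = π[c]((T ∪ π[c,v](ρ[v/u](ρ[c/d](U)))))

Per-node cardinality:
  T → 6
  U → 6
  ρ[c/d](U) → 6
  ρ[v/u](ρ[c/d](U)) → 6
  π[c,v](ρ[v/u](ρ[c/d](U))) → 6
  (T ∪ π[c,v](ρ[v/u](ρ[c/d](U)))) → 12
  π[c]((T ∪ π[c,v](ρ[v/u](ρ[c/d](U))))) → 12

|E| = 12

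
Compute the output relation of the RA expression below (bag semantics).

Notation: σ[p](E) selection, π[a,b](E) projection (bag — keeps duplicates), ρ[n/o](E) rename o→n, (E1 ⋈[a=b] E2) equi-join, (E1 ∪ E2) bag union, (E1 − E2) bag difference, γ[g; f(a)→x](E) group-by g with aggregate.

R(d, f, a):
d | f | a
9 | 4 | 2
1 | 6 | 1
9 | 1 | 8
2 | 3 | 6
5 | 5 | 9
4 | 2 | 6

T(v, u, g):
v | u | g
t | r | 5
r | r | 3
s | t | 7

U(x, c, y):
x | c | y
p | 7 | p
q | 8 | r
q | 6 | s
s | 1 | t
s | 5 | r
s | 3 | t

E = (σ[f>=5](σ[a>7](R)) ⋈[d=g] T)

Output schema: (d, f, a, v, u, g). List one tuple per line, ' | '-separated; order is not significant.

Subexpression sizes:
  R → 6
  σ[a>7](R) → 2
  σ[f>=5](σ[a>7](R)) → 1
  T → 3
  (σ[f>=5](σ[a>7](R)) ⋈[d=g] T) → 1

== RESULT ==
d | f | a | v | u | g
5 | 5 | 9 | t | r | 5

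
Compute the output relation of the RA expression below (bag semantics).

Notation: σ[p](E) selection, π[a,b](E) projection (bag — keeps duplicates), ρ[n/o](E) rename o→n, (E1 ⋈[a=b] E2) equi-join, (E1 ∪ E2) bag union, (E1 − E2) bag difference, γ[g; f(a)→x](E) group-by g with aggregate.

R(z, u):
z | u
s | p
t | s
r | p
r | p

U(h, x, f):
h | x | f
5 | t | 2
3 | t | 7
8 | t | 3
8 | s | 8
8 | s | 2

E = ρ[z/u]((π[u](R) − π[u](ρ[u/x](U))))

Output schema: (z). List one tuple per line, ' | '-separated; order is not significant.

Row counts bottom-up:
  R → 4
  π[u](R) → 4
  U → 5
  ρ[u/x](U) → 5
  π[u](ρ[u/x](U)) → 5
  (π[u](R) − π[u](ρ[u/x](U))) → 3
  ρ[z/u]((π[u](R) − π[u](ρ[u/x](U)))) → 3

== RESULT ==
z
p
p
p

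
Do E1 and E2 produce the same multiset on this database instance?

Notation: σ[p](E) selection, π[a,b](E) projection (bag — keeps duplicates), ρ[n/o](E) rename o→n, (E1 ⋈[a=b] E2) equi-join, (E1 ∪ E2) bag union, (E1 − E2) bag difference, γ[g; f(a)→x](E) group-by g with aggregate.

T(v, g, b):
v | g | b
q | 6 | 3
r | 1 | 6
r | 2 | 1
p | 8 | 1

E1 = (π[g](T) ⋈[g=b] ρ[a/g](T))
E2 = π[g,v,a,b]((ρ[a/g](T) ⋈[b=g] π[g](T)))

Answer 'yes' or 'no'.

E1 stepwise |·|:
  T → 4
  π[g](T) → 4
  T → 4
  ρ[a/g](T) → 4
  (π[g](T) ⋈[g=b] ρ[a/g](T)) → 3
E2 stepwise |·|:
  T → 4
  ρ[a/g](T) → 4
  T → 4
  π[g](T) → 4
  (ρ[a/g](T) ⋈[b=g] π[g](T)) → 3
  π[g,v,a,b]((ρ[a/g](T) ⋈[b=g] π[g](T))) → 3

E1 and E2 produce the same multiset:
g | v | a | b
1 | p | 8 | 1
1 | r | 2 | 1
6 | r | 1 | 6

yes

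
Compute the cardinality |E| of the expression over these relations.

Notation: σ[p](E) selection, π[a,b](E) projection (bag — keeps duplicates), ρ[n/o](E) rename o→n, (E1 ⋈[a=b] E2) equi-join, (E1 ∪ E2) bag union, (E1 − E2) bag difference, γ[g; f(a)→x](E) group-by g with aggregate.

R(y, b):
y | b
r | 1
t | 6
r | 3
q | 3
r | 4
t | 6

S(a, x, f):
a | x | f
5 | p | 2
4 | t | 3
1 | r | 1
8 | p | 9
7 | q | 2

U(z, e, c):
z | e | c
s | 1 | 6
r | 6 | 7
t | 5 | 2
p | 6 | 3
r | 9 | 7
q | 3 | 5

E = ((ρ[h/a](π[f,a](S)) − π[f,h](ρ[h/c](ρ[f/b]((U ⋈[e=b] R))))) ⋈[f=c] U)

Subexpression sizes:
  S → 5
  π[f,a](S) → 5
  ρ[h/a](π[f,a](S)) → 5
  U → 6
  R → 6
  (U ⋈[e=b] R) → 7
  ρ[f/b]((U ⋈[e=b] R)) → 7
  ρ[h/c](ρ[f/b]((U ⋈[e=b] R))) → 7
  π[f,h](ρ[h/c](ρ[f/b]((U ⋈[e=b] R)))) → 7
  (ρ[h/a](π[f,a](S)) − π[f,h](ρ[h/c](ρ[f/b]((U ⋈[e=b] R))))) → 5
  U → 6
  ((ρ[h/a](π[f,a](S)) − π[f,h](ρ[h/c](ρ[f/b]((U ⋈[e=b] R))))) ⋈[f=c] U) → 3

|E| = 3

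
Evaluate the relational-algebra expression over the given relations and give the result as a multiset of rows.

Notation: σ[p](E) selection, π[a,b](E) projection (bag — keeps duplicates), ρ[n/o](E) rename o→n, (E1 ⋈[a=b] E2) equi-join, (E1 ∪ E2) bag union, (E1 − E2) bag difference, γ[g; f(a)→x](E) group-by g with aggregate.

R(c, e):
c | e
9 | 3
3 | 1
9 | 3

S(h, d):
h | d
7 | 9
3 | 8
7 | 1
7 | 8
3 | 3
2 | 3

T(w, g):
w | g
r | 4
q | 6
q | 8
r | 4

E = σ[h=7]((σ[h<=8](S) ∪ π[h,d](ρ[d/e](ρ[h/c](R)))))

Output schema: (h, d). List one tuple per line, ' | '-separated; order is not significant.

Per-node cardinality:
  S → 6
  σ[h<=8](S) → 6
  R → 3
  ρ[h/c](R) → 3
  ρ[d/e](ρ[h/c](R)) → 3
  π[h,d](ρ[d/e](ρ[h/c](R))) → 3
  (σ[h<=8](S) ∪ π[h,d](ρ[d/e](ρ[h/c](R)))) → 9
  σ[h=7]((σ[h<=8](S) ∪ π[h,d](ρ[d/e](ρ[h/c](R))))) → 3

== RESULT ==
h | d
7 | 1
7 | 8
7 | 9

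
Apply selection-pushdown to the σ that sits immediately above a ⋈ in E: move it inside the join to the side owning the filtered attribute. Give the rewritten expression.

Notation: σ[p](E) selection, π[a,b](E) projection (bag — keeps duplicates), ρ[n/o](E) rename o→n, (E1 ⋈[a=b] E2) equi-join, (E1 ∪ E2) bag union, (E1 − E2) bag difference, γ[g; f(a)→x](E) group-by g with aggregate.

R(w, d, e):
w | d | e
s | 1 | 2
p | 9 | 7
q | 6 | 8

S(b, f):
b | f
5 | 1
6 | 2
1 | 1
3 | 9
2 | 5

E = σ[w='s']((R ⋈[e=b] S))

σ filters on w, owned by the left side.
E' = (σ[w='s'](R) ⋈[e=b] S)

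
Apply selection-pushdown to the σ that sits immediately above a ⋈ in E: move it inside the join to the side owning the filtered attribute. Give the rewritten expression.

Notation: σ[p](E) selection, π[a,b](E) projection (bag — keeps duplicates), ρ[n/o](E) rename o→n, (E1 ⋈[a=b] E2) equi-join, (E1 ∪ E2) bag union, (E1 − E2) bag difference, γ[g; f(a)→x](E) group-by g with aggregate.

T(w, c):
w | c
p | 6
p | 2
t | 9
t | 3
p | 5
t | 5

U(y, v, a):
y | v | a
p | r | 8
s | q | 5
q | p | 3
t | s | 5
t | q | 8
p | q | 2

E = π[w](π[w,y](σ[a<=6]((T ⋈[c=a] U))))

σ filters on a, owned by the right side.
E' = π[w](π[w,y]((T ⋈[c=a] σ[a<=6](U))))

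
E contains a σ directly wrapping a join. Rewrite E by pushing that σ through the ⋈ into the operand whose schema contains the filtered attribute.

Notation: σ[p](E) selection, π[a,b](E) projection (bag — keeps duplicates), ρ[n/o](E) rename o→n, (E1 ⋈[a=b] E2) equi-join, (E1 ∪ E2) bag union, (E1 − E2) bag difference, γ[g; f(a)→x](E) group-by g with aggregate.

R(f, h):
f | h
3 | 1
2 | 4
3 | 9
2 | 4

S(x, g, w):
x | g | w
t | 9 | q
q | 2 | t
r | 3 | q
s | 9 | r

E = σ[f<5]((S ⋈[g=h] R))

σ filters on f, owned by the right side.
E' = (S ⋈[g=h] σ[f<5](R))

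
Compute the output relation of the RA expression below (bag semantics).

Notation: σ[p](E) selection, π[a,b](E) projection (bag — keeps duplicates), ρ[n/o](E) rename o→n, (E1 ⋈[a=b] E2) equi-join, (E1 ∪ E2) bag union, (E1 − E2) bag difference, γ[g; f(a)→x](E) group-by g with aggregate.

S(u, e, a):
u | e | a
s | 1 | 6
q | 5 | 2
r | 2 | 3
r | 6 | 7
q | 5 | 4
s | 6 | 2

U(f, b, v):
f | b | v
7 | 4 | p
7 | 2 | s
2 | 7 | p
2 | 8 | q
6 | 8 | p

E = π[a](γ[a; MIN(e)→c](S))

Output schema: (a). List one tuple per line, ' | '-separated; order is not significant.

Row counts bottom-up:
  S → 6
  γ[a; MIN(e)→c](S) → 5
  π[a](γ[a; MIN(e)→c](S)) → 5

== RESULT ==
a
2
3
4
6
7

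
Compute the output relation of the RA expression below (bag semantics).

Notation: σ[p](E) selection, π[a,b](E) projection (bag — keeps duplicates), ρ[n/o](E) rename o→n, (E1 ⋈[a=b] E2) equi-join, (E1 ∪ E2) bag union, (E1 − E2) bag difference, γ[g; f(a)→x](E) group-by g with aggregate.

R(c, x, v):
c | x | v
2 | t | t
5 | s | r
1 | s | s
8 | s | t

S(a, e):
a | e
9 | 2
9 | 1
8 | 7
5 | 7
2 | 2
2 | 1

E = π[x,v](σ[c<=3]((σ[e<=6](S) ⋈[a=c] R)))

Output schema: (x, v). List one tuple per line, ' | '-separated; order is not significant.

Subexpression sizes:
  S → 6
  σ[e<=6](S) → 4
  R → 4
  (σ[e<=6](S) ⋈[a=c] R) → 2
  σ[c<=3]((σ[e<=6](S) ⋈[a=c] R)) → 2
  π[x,v](σ[c<=3]((σ[e<=6](S) ⋈[a=c] R))) → 2

== RESULT ==
x | v
t | t
t | t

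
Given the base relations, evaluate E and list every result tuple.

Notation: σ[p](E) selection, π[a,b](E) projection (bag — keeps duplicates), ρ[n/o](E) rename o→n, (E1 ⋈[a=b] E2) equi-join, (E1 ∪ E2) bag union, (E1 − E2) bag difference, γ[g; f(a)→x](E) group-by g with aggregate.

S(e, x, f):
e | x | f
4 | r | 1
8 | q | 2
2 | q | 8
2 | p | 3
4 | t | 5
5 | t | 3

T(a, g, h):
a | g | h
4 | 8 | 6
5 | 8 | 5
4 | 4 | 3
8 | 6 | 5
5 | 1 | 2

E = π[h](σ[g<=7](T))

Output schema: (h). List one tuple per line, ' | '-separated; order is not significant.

Row counts bottom-up:
  T → 5
  σ[g<=7](T) → 3
  π[h](σ[g<=7](T)) → 3

== RESULT ==
h
2
3
5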